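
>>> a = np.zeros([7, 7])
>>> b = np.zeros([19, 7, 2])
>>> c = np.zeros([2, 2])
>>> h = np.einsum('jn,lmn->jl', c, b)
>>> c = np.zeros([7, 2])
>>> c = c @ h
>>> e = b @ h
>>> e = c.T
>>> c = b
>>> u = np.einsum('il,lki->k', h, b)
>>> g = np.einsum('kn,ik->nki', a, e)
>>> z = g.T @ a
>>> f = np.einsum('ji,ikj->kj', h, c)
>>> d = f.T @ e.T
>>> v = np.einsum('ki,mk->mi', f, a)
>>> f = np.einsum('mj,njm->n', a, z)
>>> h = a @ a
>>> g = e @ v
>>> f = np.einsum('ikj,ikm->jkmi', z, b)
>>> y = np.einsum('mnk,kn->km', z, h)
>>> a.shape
(7, 7)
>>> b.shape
(19, 7, 2)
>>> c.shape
(19, 7, 2)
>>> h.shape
(7, 7)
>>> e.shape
(19, 7)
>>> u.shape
(7,)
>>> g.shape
(19, 2)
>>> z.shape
(19, 7, 7)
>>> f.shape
(7, 7, 2, 19)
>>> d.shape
(2, 19)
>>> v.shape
(7, 2)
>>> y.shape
(7, 19)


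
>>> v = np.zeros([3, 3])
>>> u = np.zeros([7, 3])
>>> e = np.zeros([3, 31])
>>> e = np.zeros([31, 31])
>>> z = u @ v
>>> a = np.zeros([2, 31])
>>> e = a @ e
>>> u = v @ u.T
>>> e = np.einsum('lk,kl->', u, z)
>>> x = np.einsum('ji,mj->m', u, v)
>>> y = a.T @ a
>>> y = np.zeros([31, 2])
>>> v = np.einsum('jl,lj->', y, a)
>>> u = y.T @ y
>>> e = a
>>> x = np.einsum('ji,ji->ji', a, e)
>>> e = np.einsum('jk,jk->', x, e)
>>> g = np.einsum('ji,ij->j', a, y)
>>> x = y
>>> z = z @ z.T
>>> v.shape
()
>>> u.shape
(2, 2)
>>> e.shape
()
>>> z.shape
(7, 7)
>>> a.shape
(2, 31)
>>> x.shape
(31, 2)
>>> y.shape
(31, 2)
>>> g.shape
(2,)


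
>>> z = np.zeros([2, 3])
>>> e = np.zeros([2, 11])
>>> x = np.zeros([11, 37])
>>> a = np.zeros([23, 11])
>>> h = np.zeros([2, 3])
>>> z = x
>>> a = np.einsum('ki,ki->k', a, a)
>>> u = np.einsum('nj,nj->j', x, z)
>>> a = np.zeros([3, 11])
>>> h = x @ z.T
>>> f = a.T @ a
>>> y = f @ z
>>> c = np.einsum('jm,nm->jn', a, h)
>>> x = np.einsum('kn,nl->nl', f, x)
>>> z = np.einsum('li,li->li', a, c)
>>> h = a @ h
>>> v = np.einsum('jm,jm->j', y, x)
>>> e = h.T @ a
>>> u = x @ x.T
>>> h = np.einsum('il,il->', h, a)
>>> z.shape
(3, 11)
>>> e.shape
(11, 11)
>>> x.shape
(11, 37)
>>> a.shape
(3, 11)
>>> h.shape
()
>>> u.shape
(11, 11)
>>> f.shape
(11, 11)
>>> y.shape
(11, 37)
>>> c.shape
(3, 11)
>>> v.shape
(11,)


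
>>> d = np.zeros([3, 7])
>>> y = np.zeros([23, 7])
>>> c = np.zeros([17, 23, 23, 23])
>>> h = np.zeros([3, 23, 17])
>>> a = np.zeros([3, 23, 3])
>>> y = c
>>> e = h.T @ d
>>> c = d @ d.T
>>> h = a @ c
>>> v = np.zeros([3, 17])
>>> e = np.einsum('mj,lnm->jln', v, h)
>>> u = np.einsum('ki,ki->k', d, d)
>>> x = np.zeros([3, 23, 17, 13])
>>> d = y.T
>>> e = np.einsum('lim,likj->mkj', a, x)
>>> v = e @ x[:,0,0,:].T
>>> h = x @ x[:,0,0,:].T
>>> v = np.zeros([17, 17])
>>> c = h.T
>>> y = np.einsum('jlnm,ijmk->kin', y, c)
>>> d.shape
(23, 23, 23, 17)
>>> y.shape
(3, 3, 23)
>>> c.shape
(3, 17, 23, 3)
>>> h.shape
(3, 23, 17, 3)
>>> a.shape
(3, 23, 3)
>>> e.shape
(3, 17, 13)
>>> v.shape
(17, 17)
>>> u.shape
(3,)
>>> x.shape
(3, 23, 17, 13)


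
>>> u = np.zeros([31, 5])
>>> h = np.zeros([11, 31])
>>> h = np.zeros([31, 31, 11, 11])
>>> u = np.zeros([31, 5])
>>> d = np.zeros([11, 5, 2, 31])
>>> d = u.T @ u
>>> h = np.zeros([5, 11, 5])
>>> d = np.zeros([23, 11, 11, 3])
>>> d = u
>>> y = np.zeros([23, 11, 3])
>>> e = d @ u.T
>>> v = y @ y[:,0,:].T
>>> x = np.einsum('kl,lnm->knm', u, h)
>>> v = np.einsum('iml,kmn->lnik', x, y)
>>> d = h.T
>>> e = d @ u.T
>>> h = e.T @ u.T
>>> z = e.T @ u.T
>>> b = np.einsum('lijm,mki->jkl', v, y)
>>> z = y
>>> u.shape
(31, 5)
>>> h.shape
(31, 11, 31)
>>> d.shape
(5, 11, 5)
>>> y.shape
(23, 11, 3)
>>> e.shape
(5, 11, 31)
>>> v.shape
(5, 3, 31, 23)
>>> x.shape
(31, 11, 5)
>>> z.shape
(23, 11, 3)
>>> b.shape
(31, 11, 5)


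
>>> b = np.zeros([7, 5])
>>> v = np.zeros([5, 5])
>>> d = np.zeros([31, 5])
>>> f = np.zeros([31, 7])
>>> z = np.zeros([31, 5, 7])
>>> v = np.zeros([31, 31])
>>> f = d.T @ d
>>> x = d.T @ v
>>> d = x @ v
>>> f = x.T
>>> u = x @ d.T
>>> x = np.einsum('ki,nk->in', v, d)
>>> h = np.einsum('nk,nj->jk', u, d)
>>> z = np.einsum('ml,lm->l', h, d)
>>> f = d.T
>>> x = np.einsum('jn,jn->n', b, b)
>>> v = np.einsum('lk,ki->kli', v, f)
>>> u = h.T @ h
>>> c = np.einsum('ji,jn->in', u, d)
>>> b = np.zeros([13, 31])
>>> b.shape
(13, 31)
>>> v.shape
(31, 31, 5)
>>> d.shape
(5, 31)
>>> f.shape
(31, 5)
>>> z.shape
(5,)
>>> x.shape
(5,)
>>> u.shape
(5, 5)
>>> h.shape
(31, 5)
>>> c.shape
(5, 31)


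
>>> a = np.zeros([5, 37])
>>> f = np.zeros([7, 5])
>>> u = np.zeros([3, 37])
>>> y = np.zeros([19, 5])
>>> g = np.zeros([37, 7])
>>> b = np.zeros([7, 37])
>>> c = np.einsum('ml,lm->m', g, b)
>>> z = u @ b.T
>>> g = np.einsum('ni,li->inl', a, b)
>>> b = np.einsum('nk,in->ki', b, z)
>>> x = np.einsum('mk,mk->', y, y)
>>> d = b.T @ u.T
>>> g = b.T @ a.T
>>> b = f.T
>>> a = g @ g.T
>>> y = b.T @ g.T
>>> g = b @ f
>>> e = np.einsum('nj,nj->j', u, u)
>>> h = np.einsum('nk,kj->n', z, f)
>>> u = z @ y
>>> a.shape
(3, 3)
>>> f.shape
(7, 5)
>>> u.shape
(3, 3)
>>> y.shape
(7, 3)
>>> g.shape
(5, 5)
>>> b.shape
(5, 7)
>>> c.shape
(37,)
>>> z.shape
(3, 7)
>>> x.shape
()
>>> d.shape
(3, 3)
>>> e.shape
(37,)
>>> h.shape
(3,)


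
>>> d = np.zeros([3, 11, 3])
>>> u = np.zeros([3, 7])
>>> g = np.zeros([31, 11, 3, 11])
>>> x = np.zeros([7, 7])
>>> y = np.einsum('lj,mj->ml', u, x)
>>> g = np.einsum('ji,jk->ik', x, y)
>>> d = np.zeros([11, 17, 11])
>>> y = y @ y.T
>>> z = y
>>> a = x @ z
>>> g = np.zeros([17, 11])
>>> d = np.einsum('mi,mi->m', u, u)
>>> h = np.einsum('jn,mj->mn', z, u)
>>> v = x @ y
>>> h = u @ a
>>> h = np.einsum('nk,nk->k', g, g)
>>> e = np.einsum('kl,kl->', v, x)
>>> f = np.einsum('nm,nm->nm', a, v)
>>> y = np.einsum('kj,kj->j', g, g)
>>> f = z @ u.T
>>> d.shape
(3,)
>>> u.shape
(3, 7)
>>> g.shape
(17, 11)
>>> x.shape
(7, 7)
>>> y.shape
(11,)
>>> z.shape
(7, 7)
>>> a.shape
(7, 7)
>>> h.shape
(11,)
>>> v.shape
(7, 7)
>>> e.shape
()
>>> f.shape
(7, 3)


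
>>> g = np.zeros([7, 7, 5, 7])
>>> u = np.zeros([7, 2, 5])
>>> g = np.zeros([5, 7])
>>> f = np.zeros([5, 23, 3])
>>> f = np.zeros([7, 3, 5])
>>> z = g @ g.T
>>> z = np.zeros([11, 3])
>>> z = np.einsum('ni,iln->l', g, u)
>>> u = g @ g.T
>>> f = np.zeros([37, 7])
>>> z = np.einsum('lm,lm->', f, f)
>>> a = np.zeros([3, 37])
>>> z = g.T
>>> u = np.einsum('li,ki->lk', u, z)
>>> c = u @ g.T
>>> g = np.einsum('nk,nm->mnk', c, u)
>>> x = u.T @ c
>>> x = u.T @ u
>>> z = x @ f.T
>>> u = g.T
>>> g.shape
(7, 5, 5)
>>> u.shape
(5, 5, 7)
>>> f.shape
(37, 7)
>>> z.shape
(7, 37)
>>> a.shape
(3, 37)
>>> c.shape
(5, 5)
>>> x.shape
(7, 7)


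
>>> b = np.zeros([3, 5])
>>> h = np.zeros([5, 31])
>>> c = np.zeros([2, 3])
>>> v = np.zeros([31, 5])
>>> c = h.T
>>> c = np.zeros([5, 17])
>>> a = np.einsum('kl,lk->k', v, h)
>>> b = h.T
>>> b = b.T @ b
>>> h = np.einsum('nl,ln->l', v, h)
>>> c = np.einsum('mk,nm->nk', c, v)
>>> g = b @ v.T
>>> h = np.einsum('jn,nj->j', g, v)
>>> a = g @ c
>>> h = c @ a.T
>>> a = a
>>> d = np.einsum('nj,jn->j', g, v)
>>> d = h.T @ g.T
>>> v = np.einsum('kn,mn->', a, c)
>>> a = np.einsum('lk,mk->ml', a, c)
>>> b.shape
(5, 5)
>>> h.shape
(31, 5)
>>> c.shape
(31, 17)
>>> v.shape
()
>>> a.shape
(31, 5)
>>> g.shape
(5, 31)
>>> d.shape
(5, 5)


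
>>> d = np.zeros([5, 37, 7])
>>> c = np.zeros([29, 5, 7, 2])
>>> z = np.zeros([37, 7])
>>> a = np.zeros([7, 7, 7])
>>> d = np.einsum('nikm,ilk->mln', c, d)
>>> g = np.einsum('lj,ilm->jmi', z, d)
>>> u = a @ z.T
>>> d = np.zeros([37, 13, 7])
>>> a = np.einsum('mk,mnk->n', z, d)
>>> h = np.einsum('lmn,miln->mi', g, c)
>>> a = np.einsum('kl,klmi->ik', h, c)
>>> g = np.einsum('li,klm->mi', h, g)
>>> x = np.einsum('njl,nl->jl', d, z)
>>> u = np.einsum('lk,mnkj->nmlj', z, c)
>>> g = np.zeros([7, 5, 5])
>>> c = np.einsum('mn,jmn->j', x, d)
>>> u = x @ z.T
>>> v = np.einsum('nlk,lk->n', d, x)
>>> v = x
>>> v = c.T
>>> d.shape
(37, 13, 7)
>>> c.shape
(37,)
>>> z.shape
(37, 7)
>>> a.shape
(2, 29)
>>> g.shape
(7, 5, 5)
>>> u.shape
(13, 37)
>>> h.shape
(29, 5)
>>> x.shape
(13, 7)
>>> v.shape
(37,)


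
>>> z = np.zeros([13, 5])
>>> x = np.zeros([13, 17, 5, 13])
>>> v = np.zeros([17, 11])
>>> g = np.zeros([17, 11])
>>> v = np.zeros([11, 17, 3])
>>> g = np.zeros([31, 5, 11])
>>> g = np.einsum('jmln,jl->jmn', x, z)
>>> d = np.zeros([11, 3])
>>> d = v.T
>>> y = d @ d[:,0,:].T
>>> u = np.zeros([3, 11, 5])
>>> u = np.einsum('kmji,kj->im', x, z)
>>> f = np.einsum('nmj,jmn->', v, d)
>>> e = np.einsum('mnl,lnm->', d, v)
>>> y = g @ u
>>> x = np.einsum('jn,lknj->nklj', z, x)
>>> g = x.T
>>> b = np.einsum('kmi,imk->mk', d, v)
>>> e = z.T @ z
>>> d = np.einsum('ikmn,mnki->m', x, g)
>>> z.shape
(13, 5)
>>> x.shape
(5, 17, 13, 13)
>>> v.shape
(11, 17, 3)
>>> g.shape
(13, 13, 17, 5)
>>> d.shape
(13,)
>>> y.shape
(13, 17, 17)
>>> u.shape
(13, 17)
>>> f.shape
()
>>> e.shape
(5, 5)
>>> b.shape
(17, 3)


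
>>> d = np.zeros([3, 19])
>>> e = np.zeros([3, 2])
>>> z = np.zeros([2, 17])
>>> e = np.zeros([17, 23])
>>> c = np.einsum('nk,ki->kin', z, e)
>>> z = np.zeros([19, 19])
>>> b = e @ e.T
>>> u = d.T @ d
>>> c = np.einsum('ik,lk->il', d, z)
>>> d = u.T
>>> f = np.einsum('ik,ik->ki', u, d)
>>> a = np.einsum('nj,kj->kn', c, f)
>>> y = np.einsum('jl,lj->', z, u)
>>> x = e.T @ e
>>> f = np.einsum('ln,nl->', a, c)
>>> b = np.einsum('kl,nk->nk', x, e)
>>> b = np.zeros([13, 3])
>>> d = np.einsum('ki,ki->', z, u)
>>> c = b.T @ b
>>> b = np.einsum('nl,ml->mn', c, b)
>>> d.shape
()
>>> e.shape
(17, 23)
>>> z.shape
(19, 19)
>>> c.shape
(3, 3)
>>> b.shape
(13, 3)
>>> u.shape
(19, 19)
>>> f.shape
()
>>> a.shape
(19, 3)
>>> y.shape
()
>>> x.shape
(23, 23)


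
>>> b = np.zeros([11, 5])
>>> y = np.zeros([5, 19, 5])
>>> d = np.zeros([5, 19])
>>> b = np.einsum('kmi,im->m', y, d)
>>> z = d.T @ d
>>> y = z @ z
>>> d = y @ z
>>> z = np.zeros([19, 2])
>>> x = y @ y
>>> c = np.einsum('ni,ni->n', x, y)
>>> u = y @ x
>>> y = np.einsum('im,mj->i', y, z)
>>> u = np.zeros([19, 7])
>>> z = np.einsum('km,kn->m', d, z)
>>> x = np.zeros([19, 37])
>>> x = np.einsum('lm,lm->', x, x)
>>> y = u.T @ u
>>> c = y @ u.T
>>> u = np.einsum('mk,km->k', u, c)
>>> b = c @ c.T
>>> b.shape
(7, 7)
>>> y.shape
(7, 7)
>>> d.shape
(19, 19)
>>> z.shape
(19,)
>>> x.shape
()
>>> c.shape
(7, 19)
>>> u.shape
(7,)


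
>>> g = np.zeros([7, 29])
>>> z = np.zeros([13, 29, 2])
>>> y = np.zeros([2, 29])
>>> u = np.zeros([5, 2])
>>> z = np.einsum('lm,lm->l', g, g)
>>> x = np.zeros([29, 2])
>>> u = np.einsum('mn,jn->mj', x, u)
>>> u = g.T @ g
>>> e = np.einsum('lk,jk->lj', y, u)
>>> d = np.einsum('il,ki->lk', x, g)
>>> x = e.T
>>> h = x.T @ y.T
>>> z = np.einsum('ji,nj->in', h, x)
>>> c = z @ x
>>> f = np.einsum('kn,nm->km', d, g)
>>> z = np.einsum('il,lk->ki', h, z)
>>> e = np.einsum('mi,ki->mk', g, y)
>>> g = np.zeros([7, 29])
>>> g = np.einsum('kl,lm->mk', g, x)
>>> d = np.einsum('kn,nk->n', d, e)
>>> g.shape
(2, 7)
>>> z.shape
(29, 2)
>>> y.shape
(2, 29)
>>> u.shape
(29, 29)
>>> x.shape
(29, 2)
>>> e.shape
(7, 2)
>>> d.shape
(7,)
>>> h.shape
(2, 2)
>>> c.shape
(2, 2)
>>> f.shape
(2, 29)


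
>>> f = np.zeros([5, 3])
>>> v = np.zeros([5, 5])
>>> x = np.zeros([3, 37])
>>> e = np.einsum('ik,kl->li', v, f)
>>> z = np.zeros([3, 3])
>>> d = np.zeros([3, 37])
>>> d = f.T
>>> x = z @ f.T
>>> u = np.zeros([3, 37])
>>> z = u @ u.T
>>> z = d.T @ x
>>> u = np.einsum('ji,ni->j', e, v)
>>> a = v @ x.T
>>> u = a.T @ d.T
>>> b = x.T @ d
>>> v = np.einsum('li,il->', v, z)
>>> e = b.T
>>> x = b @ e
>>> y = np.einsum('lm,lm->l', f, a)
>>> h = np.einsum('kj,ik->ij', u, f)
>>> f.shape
(5, 3)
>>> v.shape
()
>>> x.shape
(5, 5)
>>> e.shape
(5, 5)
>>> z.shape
(5, 5)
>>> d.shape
(3, 5)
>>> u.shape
(3, 3)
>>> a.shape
(5, 3)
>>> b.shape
(5, 5)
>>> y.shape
(5,)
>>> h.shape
(5, 3)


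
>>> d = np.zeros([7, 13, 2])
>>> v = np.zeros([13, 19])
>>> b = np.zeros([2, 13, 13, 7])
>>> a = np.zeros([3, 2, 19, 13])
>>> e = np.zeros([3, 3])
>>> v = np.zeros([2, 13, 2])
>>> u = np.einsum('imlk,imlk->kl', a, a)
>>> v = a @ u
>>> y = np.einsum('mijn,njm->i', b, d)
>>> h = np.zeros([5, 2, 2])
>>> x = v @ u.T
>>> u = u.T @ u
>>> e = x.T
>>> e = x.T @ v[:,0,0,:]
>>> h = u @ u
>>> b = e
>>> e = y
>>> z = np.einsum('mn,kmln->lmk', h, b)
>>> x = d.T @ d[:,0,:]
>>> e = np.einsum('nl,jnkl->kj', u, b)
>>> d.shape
(7, 13, 2)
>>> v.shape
(3, 2, 19, 19)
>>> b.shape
(13, 19, 2, 19)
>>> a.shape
(3, 2, 19, 13)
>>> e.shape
(2, 13)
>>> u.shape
(19, 19)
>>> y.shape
(13,)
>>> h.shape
(19, 19)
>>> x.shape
(2, 13, 2)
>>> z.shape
(2, 19, 13)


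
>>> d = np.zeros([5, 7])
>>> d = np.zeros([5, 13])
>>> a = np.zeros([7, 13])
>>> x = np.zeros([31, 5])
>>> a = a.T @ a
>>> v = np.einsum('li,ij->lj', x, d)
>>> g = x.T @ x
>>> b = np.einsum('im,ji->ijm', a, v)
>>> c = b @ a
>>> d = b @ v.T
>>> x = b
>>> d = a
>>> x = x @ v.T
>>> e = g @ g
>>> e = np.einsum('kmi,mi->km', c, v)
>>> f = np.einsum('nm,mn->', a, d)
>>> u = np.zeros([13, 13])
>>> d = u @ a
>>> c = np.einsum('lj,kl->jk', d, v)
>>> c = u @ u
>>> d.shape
(13, 13)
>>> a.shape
(13, 13)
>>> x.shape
(13, 31, 31)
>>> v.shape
(31, 13)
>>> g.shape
(5, 5)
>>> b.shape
(13, 31, 13)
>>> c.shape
(13, 13)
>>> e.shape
(13, 31)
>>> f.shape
()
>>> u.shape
(13, 13)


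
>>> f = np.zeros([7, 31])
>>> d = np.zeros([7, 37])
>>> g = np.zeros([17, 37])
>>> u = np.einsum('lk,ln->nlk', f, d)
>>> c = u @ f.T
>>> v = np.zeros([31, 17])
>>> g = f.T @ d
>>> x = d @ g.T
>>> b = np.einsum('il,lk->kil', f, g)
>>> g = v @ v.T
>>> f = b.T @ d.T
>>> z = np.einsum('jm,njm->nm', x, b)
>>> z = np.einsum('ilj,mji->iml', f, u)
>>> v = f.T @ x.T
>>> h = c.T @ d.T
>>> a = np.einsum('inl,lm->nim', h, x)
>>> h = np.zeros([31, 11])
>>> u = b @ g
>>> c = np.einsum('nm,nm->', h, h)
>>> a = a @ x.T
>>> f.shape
(31, 7, 7)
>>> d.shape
(7, 37)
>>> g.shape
(31, 31)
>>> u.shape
(37, 7, 31)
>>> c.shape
()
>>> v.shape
(7, 7, 7)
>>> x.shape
(7, 31)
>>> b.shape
(37, 7, 31)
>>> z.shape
(31, 37, 7)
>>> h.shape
(31, 11)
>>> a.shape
(7, 7, 7)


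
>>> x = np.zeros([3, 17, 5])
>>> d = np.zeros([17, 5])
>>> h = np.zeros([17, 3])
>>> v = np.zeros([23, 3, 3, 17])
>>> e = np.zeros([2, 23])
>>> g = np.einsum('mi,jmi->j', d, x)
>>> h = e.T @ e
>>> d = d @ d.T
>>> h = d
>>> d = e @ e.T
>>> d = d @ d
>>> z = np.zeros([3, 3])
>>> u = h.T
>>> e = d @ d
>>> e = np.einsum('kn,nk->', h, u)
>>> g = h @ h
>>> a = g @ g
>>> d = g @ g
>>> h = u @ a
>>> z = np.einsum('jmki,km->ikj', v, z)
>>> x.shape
(3, 17, 5)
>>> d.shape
(17, 17)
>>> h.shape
(17, 17)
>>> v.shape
(23, 3, 3, 17)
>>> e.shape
()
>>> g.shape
(17, 17)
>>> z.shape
(17, 3, 23)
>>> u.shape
(17, 17)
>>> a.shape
(17, 17)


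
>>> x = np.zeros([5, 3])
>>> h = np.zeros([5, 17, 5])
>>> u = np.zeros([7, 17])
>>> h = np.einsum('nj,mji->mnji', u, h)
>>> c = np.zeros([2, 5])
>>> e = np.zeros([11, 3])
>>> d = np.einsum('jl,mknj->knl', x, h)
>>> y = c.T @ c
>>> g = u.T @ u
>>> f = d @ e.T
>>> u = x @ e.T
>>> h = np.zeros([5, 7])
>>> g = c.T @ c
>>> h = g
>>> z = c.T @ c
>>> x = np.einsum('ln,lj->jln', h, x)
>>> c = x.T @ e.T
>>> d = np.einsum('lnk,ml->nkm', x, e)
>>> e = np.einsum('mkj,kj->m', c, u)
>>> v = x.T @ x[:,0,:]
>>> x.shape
(3, 5, 5)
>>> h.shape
(5, 5)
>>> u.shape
(5, 11)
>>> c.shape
(5, 5, 11)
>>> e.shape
(5,)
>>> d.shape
(5, 5, 11)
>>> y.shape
(5, 5)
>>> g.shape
(5, 5)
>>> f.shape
(7, 17, 11)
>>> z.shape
(5, 5)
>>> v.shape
(5, 5, 5)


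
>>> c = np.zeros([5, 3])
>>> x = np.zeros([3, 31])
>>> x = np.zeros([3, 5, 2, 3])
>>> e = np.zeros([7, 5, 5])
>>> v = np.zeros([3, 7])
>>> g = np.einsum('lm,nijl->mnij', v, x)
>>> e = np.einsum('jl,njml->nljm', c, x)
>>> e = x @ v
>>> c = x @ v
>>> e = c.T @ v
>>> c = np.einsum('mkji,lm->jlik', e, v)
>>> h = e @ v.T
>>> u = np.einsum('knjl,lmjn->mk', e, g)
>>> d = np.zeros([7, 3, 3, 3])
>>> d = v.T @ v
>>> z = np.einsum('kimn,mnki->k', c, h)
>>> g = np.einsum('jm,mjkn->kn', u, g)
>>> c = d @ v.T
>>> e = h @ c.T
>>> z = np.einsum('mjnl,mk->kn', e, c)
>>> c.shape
(7, 3)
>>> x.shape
(3, 5, 2, 3)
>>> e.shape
(7, 2, 5, 7)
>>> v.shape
(3, 7)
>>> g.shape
(5, 2)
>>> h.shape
(7, 2, 5, 3)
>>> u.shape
(3, 7)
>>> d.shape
(7, 7)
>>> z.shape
(3, 5)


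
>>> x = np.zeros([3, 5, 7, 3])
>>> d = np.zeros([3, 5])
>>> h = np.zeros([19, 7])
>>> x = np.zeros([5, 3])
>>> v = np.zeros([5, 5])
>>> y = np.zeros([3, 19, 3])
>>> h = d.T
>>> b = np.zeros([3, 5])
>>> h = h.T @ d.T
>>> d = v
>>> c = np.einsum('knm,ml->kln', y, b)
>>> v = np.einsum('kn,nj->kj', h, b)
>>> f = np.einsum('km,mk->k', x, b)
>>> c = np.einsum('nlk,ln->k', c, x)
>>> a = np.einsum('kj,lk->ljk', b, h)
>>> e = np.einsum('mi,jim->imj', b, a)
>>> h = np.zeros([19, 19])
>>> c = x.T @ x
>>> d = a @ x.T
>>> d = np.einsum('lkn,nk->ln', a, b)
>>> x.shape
(5, 3)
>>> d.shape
(3, 3)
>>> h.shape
(19, 19)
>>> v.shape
(3, 5)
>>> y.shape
(3, 19, 3)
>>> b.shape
(3, 5)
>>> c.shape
(3, 3)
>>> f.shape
(5,)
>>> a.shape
(3, 5, 3)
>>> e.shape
(5, 3, 3)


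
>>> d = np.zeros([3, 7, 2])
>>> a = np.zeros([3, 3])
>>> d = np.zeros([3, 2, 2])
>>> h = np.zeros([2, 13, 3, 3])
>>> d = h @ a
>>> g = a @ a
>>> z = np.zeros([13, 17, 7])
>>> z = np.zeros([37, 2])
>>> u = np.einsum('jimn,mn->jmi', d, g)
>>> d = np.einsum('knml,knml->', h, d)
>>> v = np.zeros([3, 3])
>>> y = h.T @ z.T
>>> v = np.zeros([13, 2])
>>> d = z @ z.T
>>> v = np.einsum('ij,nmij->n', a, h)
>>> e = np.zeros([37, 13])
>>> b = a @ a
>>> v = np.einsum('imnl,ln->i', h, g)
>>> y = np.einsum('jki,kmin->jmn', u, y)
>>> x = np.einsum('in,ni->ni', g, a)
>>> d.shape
(37, 37)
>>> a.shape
(3, 3)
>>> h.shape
(2, 13, 3, 3)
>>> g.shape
(3, 3)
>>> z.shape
(37, 2)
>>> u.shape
(2, 3, 13)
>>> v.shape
(2,)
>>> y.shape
(2, 3, 37)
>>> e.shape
(37, 13)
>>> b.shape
(3, 3)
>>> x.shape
(3, 3)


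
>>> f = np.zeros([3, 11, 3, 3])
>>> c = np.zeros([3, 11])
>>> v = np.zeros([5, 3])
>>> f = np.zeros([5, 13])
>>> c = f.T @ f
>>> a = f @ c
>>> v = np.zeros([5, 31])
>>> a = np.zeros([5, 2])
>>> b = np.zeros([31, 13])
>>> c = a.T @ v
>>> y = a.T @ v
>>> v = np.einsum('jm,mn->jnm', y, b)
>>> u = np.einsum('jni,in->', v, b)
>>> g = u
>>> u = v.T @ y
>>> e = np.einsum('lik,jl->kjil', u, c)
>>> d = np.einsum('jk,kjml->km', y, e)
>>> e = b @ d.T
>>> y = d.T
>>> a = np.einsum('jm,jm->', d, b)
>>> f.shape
(5, 13)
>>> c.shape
(2, 31)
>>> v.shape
(2, 13, 31)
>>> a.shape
()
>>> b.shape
(31, 13)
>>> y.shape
(13, 31)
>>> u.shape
(31, 13, 31)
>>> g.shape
()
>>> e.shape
(31, 31)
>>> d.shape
(31, 13)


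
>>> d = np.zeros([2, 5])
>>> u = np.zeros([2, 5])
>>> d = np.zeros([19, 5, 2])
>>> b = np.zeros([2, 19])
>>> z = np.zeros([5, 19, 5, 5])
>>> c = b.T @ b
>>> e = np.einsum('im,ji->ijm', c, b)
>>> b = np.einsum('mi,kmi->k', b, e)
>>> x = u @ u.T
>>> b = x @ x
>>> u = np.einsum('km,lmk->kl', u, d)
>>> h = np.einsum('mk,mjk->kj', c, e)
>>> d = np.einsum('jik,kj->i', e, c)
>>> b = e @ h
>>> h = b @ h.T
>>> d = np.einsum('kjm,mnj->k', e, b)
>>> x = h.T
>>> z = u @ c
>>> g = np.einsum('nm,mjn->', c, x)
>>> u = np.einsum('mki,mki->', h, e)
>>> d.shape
(19,)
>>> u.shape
()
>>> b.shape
(19, 2, 2)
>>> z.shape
(2, 19)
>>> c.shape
(19, 19)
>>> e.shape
(19, 2, 19)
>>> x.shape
(19, 2, 19)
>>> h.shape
(19, 2, 19)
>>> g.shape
()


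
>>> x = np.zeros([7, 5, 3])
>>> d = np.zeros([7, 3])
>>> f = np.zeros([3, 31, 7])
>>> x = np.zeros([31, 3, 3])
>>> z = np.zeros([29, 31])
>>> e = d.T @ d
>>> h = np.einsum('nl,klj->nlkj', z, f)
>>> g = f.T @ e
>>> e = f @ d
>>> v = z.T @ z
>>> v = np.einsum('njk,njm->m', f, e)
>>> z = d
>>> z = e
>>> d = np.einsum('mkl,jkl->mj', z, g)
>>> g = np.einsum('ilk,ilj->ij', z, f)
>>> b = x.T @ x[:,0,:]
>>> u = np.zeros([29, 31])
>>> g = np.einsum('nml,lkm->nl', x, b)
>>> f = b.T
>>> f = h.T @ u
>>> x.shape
(31, 3, 3)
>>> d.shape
(3, 7)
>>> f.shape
(7, 3, 31, 31)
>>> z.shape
(3, 31, 3)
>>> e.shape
(3, 31, 3)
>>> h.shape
(29, 31, 3, 7)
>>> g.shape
(31, 3)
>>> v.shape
(3,)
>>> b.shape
(3, 3, 3)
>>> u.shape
(29, 31)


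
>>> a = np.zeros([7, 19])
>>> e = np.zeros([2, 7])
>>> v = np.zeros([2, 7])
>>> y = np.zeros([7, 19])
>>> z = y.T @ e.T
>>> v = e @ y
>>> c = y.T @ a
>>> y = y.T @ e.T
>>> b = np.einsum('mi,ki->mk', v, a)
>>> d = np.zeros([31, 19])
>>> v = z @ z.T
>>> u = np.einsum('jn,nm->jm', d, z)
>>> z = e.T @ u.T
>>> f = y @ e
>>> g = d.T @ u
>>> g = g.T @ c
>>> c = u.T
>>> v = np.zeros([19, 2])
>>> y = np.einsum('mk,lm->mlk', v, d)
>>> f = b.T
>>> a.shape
(7, 19)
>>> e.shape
(2, 7)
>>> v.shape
(19, 2)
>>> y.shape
(19, 31, 2)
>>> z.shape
(7, 31)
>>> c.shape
(2, 31)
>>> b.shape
(2, 7)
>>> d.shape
(31, 19)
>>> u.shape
(31, 2)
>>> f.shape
(7, 2)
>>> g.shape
(2, 19)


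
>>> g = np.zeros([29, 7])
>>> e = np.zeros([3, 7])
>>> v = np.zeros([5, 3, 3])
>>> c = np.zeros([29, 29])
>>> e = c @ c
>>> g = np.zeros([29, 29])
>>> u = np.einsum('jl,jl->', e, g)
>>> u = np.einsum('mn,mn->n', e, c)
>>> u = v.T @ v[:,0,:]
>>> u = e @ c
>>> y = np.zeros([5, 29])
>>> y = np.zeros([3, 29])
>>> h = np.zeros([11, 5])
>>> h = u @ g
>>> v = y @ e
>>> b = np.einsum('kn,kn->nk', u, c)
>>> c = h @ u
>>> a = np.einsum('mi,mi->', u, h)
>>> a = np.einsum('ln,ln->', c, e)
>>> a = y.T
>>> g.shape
(29, 29)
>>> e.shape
(29, 29)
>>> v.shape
(3, 29)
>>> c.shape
(29, 29)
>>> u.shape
(29, 29)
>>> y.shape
(3, 29)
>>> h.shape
(29, 29)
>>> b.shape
(29, 29)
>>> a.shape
(29, 3)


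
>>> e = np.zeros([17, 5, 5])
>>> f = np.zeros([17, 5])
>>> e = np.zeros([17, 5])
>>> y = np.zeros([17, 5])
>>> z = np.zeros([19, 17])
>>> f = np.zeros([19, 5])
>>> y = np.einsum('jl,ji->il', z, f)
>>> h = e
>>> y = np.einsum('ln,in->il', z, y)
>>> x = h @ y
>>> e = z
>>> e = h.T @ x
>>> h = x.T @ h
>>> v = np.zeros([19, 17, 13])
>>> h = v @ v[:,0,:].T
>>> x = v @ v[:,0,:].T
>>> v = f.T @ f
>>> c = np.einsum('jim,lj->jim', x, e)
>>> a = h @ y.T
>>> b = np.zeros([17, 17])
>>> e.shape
(5, 19)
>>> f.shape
(19, 5)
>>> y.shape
(5, 19)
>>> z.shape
(19, 17)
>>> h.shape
(19, 17, 19)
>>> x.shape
(19, 17, 19)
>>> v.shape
(5, 5)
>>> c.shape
(19, 17, 19)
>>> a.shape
(19, 17, 5)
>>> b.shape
(17, 17)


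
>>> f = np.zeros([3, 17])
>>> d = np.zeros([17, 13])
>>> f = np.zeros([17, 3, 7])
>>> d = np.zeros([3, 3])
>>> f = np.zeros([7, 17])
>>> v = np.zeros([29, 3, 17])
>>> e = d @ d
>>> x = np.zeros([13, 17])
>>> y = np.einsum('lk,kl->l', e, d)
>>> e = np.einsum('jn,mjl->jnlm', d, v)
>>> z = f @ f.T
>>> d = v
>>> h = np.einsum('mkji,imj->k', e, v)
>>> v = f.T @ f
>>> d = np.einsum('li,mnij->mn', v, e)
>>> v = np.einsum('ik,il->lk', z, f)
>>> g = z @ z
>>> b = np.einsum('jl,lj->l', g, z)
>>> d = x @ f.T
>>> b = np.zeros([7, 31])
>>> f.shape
(7, 17)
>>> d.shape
(13, 7)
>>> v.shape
(17, 7)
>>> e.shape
(3, 3, 17, 29)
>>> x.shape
(13, 17)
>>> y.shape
(3,)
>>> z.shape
(7, 7)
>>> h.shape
(3,)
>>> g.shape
(7, 7)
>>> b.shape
(7, 31)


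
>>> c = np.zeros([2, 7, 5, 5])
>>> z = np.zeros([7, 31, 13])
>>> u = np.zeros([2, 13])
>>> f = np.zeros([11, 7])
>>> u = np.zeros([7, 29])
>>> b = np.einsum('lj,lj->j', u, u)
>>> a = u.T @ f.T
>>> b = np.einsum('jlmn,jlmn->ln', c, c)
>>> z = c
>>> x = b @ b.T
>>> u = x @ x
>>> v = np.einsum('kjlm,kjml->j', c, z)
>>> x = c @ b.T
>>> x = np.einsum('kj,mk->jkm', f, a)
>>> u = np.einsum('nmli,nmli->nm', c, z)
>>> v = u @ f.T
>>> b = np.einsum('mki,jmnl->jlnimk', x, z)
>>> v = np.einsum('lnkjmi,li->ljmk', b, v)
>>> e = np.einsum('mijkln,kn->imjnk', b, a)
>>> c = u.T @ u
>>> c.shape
(7, 7)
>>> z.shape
(2, 7, 5, 5)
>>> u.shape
(2, 7)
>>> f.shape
(11, 7)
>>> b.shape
(2, 5, 5, 29, 7, 11)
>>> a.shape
(29, 11)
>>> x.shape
(7, 11, 29)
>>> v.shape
(2, 29, 7, 5)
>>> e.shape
(5, 2, 5, 11, 29)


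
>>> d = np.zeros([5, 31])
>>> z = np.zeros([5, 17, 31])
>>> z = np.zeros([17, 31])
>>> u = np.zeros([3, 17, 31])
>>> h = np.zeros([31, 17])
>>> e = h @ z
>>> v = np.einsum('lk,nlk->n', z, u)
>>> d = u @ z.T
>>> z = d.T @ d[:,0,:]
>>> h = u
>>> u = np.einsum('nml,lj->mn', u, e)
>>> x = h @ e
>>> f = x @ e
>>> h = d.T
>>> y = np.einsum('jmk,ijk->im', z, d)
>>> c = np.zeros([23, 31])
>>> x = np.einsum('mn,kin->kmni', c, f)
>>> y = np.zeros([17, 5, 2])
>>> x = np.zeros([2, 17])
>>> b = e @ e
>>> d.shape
(3, 17, 17)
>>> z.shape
(17, 17, 17)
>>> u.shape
(17, 3)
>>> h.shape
(17, 17, 3)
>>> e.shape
(31, 31)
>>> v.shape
(3,)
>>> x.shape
(2, 17)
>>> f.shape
(3, 17, 31)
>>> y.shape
(17, 5, 2)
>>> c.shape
(23, 31)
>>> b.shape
(31, 31)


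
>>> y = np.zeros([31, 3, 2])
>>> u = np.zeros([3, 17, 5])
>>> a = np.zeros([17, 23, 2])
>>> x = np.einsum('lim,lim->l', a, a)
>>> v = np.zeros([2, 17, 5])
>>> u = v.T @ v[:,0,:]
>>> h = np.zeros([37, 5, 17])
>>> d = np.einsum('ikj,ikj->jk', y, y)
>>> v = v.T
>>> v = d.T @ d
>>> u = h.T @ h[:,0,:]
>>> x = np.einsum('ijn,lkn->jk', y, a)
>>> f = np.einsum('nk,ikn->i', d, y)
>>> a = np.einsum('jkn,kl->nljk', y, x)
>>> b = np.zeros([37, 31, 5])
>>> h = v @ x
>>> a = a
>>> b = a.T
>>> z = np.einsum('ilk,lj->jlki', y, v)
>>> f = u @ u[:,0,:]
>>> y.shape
(31, 3, 2)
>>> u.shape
(17, 5, 17)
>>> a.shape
(2, 23, 31, 3)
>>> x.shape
(3, 23)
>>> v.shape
(3, 3)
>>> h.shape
(3, 23)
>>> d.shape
(2, 3)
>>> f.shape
(17, 5, 17)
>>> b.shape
(3, 31, 23, 2)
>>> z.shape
(3, 3, 2, 31)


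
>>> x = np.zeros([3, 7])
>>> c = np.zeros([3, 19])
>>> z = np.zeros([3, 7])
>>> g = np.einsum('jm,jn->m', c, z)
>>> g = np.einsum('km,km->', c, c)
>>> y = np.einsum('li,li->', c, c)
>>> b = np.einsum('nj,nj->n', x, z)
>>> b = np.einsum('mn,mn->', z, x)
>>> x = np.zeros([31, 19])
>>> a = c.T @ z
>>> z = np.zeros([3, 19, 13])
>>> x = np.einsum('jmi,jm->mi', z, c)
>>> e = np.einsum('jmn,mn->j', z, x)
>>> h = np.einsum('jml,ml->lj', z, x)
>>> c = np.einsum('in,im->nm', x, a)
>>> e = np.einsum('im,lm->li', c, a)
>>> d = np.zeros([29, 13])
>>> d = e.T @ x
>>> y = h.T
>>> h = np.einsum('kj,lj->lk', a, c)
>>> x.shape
(19, 13)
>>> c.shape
(13, 7)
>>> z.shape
(3, 19, 13)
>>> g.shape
()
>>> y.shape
(3, 13)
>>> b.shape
()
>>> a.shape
(19, 7)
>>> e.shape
(19, 13)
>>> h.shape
(13, 19)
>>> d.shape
(13, 13)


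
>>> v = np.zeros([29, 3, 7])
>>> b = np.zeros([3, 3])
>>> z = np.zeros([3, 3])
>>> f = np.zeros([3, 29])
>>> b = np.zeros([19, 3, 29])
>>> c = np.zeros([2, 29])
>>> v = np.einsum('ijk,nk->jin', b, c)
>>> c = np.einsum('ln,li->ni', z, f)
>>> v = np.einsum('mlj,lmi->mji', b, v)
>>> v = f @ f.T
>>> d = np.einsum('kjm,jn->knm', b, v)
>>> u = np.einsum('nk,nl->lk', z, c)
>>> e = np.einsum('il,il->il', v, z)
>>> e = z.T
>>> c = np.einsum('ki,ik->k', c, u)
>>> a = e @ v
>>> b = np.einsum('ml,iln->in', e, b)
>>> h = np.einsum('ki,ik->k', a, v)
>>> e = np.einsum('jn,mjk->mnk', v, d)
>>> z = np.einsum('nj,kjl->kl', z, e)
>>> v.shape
(3, 3)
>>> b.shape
(19, 29)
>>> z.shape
(19, 29)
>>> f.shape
(3, 29)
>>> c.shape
(3,)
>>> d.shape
(19, 3, 29)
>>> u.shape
(29, 3)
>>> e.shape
(19, 3, 29)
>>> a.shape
(3, 3)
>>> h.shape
(3,)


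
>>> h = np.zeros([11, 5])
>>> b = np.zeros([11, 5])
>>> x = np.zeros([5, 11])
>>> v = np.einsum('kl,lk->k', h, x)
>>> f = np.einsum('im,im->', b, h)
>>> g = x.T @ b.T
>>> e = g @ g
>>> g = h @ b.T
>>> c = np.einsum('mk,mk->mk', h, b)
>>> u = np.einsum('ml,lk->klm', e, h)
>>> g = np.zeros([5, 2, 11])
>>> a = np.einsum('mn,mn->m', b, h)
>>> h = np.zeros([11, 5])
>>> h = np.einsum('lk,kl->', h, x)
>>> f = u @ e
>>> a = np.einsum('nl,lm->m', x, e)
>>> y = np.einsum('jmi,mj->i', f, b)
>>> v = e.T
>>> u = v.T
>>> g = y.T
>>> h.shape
()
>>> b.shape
(11, 5)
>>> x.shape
(5, 11)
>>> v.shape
(11, 11)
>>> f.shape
(5, 11, 11)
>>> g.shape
(11,)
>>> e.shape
(11, 11)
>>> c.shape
(11, 5)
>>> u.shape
(11, 11)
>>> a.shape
(11,)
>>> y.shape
(11,)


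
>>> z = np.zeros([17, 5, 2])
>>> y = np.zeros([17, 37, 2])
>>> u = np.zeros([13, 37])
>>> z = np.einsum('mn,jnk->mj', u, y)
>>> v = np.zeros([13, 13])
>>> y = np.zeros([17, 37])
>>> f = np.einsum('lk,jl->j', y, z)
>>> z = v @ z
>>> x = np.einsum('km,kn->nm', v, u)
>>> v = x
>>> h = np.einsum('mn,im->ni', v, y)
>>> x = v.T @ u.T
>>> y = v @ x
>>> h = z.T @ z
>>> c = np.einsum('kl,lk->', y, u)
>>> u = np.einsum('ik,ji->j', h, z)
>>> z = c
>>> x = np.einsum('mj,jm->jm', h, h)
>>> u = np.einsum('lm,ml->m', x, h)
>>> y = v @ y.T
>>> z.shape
()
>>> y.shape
(37, 37)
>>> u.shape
(17,)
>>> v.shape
(37, 13)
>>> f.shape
(13,)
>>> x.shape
(17, 17)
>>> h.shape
(17, 17)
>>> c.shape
()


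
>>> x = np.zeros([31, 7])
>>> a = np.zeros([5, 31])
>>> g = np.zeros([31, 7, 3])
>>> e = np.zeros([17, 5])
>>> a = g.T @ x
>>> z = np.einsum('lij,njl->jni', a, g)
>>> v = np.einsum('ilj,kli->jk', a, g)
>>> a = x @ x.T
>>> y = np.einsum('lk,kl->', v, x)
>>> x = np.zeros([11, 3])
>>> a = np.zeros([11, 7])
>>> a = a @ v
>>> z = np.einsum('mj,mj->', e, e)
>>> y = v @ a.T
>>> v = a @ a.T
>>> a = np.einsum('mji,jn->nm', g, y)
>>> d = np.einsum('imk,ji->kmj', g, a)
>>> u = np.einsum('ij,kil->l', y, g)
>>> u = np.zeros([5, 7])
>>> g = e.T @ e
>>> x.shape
(11, 3)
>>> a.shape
(11, 31)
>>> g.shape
(5, 5)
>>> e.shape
(17, 5)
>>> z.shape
()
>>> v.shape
(11, 11)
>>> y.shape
(7, 11)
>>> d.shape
(3, 7, 11)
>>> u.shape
(5, 7)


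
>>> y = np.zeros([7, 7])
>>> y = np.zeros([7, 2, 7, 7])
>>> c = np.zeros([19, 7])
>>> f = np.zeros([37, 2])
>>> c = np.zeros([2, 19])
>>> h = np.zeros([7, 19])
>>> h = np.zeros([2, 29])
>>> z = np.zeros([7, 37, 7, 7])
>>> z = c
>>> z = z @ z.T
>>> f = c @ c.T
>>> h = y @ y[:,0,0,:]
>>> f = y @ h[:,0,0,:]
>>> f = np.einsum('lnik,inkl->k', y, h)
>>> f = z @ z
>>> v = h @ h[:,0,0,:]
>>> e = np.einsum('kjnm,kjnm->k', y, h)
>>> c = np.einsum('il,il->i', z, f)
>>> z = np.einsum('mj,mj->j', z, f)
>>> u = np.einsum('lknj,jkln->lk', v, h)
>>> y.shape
(7, 2, 7, 7)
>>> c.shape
(2,)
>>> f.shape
(2, 2)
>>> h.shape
(7, 2, 7, 7)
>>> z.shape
(2,)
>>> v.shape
(7, 2, 7, 7)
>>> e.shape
(7,)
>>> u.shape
(7, 2)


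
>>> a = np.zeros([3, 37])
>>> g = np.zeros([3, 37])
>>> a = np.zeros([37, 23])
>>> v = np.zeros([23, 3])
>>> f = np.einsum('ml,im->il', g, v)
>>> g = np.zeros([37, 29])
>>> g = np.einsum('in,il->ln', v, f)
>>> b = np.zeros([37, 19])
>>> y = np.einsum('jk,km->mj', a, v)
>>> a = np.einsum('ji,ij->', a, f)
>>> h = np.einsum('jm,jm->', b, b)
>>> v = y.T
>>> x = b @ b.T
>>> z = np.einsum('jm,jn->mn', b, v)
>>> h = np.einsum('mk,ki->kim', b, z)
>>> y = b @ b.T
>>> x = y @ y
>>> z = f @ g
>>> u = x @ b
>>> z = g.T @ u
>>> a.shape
()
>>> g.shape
(37, 3)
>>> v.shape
(37, 3)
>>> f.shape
(23, 37)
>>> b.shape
(37, 19)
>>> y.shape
(37, 37)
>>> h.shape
(19, 3, 37)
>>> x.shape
(37, 37)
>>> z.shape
(3, 19)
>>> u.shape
(37, 19)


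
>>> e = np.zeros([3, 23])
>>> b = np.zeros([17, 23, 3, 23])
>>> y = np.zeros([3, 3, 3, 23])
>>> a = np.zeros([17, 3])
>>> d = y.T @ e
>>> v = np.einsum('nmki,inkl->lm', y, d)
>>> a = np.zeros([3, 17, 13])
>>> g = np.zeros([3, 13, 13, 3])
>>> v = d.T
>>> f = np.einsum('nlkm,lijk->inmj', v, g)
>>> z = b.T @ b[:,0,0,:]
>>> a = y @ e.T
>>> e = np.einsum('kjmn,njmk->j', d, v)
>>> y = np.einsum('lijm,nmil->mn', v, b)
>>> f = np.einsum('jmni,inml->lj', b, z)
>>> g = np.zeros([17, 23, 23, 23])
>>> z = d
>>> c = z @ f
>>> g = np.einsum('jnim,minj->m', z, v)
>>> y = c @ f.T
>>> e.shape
(3,)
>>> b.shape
(17, 23, 3, 23)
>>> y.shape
(23, 3, 3, 23)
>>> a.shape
(3, 3, 3, 3)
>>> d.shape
(23, 3, 3, 23)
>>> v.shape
(23, 3, 3, 23)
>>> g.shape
(23,)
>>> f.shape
(23, 17)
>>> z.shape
(23, 3, 3, 23)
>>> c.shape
(23, 3, 3, 17)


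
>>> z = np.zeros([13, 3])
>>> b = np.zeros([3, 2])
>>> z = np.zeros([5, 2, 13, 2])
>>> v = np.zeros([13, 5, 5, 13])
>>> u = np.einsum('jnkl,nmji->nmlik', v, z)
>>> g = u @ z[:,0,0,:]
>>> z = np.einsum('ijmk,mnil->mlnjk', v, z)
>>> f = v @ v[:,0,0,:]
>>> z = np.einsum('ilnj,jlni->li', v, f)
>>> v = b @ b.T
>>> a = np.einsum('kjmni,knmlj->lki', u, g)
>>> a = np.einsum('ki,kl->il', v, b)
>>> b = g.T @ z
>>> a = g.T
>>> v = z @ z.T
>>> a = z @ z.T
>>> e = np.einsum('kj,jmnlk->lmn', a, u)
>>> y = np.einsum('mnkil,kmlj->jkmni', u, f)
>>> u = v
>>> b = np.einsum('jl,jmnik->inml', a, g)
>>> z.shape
(5, 13)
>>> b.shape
(2, 13, 2, 5)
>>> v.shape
(5, 5)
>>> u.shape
(5, 5)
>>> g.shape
(5, 2, 13, 2, 2)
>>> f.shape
(13, 5, 5, 13)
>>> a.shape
(5, 5)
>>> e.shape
(2, 2, 13)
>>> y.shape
(13, 13, 5, 2, 2)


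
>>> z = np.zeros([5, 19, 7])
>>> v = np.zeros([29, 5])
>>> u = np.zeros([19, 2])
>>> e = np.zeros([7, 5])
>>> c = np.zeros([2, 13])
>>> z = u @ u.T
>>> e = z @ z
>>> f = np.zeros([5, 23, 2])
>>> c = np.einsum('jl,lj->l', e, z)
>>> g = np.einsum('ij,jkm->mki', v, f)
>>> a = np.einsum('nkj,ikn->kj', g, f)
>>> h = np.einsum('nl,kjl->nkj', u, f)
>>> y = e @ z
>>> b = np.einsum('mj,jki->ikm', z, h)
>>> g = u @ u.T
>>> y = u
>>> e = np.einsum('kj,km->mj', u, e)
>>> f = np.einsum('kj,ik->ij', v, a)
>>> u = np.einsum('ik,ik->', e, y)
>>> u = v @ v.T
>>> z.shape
(19, 19)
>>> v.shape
(29, 5)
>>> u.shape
(29, 29)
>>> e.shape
(19, 2)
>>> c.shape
(19,)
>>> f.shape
(23, 5)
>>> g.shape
(19, 19)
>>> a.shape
(23, 29)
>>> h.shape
(19, 5, 23)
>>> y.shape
(19, 2)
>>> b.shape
(23, 5, 19)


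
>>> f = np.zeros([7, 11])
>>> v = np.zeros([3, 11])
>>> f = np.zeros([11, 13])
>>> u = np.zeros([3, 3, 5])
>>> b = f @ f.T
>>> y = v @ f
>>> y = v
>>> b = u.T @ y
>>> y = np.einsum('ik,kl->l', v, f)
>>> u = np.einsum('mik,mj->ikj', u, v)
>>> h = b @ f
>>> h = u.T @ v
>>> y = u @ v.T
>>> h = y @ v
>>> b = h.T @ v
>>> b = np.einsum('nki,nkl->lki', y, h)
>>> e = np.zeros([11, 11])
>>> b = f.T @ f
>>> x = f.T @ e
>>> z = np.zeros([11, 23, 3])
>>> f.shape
(11, 13)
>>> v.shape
(3, 11)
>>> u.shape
(3, 5, 11)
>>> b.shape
(13, 13)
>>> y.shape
(3, 5, 3)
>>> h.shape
(3, 5, 11)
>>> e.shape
(11, 11)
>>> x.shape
(13, 11)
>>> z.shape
(11, 23, 3)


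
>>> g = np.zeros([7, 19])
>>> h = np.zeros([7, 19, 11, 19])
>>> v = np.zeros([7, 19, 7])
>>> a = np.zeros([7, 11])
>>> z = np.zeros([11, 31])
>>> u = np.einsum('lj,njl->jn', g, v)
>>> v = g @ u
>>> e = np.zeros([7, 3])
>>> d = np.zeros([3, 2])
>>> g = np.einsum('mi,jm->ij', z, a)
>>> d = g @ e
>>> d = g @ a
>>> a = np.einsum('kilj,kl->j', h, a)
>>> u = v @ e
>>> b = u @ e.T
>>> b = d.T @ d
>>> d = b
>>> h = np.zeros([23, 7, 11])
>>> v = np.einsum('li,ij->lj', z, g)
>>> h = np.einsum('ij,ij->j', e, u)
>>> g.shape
(31, 7)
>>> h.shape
(3,)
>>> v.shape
(11, 7)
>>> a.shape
(19,)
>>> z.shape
(11, 31)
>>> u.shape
(7, 3)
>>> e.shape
(7, 3)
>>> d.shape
(11, 11)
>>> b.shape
(11, 11)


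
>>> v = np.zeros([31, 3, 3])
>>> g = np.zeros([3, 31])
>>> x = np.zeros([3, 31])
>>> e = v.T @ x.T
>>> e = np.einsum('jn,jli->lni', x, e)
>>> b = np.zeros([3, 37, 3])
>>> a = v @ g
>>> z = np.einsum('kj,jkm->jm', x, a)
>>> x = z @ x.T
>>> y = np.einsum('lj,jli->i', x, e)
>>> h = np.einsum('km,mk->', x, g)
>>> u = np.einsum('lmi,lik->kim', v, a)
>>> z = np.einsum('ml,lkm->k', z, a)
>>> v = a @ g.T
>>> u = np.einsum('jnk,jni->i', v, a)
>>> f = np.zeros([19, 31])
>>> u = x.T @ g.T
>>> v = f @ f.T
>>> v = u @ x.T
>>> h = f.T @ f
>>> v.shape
(3, 31)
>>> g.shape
(3, 31)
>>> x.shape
(31, 3)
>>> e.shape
(3, 31, 3)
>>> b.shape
(3, 37, 3)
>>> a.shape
(31, 3, 31)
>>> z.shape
(3,)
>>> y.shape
(3,)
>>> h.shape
(31, 31)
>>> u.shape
(3, 3)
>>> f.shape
(19, 31)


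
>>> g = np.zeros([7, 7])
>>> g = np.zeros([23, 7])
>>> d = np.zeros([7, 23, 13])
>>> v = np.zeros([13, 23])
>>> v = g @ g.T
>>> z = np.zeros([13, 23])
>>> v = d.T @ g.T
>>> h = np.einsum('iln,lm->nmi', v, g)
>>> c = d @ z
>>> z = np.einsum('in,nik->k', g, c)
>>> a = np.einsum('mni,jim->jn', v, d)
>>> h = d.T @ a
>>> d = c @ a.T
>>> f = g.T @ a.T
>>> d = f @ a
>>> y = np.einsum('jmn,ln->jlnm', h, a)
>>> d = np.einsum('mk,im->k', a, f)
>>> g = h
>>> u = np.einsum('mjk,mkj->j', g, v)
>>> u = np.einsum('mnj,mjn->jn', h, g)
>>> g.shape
(13, 23, 23)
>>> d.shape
(23,)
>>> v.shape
(13, 23, 23)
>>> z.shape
(23,)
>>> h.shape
(13, 23, 23)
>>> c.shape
(7, 23, 23)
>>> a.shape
(7, 23)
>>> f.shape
(7, 7)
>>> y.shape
(13, 7, 23, 23)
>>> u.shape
(23, 23)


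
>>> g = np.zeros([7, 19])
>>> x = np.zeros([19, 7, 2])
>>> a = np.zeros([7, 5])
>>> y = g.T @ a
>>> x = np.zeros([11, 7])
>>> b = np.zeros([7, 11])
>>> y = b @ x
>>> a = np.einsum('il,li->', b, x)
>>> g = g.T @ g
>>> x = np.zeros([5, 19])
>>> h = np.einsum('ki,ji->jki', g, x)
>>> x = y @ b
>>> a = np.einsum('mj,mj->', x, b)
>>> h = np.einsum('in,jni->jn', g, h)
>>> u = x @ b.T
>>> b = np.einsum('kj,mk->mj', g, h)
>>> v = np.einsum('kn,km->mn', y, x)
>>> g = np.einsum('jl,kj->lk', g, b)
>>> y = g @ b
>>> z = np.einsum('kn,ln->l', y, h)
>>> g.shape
(19, 5)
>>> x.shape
(7, 11)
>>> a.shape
()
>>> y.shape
(19, 19)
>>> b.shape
(5, 19)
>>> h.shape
(5, 19)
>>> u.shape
(7, 7)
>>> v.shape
(11, 7)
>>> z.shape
(5,)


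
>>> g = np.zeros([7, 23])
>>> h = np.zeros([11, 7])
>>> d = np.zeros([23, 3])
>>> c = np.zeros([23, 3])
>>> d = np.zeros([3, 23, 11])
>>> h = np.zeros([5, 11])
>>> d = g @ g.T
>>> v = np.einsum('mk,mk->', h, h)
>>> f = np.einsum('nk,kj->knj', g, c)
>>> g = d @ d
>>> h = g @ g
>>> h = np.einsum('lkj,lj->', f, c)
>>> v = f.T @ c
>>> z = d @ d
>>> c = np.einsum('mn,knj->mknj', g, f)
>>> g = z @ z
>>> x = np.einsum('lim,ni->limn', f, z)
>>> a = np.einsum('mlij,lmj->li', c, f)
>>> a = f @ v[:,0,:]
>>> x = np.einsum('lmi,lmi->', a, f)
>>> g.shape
(7, 7)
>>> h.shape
()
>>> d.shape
(7, 7)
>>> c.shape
(7, 23, 7, 3)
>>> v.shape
(3, 7, 3)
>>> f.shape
(23, 7, 3)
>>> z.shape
(7, 7)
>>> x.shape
()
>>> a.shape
(23, 7, 3)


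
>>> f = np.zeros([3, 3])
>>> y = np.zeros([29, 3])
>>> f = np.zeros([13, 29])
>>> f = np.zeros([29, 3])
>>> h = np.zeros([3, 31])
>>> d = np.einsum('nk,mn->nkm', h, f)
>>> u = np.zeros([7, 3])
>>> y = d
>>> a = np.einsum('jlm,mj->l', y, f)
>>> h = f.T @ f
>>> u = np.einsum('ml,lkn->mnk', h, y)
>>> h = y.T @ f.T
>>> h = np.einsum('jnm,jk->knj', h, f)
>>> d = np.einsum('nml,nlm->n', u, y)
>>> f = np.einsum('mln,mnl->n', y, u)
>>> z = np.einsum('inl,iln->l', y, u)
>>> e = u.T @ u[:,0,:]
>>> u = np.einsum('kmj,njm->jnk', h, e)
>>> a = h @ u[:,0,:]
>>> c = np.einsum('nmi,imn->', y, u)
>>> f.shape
(29,)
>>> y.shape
(3, 31, 29)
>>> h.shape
(3, 31, 29)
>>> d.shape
(3,)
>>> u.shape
(29, 31, 3)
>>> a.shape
(3, 31, 3)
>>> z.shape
(29,)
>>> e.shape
(31, 29, 31)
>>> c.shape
()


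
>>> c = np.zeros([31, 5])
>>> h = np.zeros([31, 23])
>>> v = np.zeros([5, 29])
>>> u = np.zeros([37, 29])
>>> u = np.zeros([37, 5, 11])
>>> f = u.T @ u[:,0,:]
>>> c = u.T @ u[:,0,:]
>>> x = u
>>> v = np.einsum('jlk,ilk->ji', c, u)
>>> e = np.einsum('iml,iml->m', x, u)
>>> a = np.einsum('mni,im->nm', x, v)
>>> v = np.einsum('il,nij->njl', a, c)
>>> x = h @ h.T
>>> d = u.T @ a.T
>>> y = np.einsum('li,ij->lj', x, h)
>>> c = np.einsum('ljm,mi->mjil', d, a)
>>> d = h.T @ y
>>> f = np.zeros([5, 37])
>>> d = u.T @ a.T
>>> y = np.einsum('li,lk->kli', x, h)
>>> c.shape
(5, 5, 37, 11)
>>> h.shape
(31, 23)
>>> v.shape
(11, 11, 37)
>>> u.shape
(37, 5, 11)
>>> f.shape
(5, 37)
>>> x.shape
(31, 31)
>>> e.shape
(5,)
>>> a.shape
(5, 37)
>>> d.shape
(11, 5, 5)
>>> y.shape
(23, 31, 31)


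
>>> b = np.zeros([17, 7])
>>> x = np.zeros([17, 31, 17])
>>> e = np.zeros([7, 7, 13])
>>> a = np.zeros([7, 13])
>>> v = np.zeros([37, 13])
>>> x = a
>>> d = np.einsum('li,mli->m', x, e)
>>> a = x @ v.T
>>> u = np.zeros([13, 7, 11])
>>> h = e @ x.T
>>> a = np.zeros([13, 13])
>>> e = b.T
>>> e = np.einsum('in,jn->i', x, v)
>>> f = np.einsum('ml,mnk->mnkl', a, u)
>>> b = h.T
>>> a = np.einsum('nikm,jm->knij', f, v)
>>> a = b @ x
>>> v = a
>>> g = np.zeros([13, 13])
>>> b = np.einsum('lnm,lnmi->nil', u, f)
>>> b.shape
(7, 13, 13)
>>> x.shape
(7, 13)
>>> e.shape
(7,)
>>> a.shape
(7, 7, 13)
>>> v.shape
(7, 7, 13)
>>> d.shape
(7,)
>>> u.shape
(13, 7, 11)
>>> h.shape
(7, 7, 7)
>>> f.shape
(13, 7, 11, 13)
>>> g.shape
(13, 13)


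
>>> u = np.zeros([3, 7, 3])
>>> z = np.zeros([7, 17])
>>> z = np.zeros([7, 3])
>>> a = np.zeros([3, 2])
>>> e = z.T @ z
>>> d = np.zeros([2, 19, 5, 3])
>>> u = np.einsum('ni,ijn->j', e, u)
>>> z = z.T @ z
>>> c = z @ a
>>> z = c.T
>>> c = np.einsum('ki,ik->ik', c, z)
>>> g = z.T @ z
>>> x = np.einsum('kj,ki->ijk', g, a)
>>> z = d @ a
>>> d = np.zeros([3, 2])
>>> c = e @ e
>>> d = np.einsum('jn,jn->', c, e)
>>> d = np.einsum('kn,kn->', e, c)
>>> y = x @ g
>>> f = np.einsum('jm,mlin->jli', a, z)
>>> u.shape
(7,)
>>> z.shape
(2, 19, 5, 2)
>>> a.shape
(3, 2)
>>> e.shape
(3, 3)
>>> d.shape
()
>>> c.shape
(3, 3)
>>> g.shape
(3, 3)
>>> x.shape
(2, 3, 3)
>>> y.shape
(2, 3, 3)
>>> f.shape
(3, 19, 5)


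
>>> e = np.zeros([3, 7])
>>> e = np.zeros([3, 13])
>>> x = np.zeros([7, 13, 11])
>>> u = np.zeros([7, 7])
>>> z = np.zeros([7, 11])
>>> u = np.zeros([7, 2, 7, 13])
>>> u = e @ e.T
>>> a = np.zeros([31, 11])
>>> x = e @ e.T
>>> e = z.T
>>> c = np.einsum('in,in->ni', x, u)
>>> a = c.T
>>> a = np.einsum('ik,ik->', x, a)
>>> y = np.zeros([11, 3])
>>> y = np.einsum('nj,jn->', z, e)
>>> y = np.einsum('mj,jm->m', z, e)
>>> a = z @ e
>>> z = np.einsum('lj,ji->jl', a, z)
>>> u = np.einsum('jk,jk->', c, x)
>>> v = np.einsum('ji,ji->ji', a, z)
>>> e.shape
(11, 7)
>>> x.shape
(3, 3)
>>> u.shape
()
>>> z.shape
(7, 7)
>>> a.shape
(7, 7)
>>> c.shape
(3, 3)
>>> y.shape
(7,)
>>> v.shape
(7, 7)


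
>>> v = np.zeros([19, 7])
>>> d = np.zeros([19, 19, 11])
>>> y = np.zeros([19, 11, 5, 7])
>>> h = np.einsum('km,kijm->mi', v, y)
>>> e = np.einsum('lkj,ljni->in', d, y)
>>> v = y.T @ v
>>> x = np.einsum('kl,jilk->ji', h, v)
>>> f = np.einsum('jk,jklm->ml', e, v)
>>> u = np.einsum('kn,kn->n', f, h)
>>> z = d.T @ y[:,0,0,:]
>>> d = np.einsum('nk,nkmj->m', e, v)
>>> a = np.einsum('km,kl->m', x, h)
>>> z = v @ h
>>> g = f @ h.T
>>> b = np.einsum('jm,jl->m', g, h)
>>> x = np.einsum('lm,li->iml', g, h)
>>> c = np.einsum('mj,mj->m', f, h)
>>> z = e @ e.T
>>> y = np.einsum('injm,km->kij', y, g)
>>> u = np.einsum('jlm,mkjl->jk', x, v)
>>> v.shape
(7, 5, 11, 7)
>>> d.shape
(11,)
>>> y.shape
(7, 19, 5)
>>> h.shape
(7, 11)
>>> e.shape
(7, 5)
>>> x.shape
(11, 7, 7)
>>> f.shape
(7, 11)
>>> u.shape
(11, 5)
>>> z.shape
(7, 7)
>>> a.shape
(5,)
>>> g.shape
(7, 7)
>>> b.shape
(7,)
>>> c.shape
(7,)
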